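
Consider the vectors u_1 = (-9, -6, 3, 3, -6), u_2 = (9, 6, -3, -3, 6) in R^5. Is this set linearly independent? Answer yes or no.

Form the matrix with these vectors as rows and row reduce.
R2 ← R2 + R1: [0, 0, 0, 0, 0]
1 nonzero row, so the 2 vectors span a space of dimension 1.
Since 1 < 2, the vectors are linearly dependent.

no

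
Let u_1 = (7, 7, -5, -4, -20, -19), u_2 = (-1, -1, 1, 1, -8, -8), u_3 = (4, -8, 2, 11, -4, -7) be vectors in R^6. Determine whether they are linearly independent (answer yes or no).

Form the matrix with these vectors as rows and row reduce.
R2 ← R2 + (1/7)·R1: [0, 0, 2/7, 3/7, -76/7, -75/7]
R3 ← R3 − (4/7)·R1: [0, -12, 34/7, 93/7, 52/7, 27/7]
Swap R2 ↔ R3
3 nonzero rows, so the 3 vectors span a space of dimension 3.
Since 3 = 3, the vectors are linearly independent.

yes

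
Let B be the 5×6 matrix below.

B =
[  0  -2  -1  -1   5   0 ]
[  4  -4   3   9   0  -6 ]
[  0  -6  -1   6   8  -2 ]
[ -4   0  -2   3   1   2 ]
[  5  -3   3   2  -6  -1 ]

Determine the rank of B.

4

Row reduce to echelon form.
Swap R1 ↔ R2
R4 ← R4 + R1: [0, -4, 1, 12, 1, -4]
R5 ← R5 − (5/4)·R1: [0, 2, -3/4, -37/4, -6, 13/2]
R3 ← R3 − (3)·R2: [0, 0, 2, 9, -7, -2]
R4 ← R4 − (2)·R2: [0, 0, 3, 14, -9, -4]
R5 ← R5 + R2: [0, 0, -7/4, -41/4, -1, 13/2]
R4 ← R4 − (3/2)·R3: [0, 0, 0, 1/2, 3/2, -1]
R5 ← R5 + (7/8)·R3: [0, 0, 0, -19/8, -57/8, 19/4]
R5 ← R5 + (19/4)·R4: [0, 0, 0, 0, 0, 0]
Echelon form has 4 nonzero rows, so rank(B) = 4.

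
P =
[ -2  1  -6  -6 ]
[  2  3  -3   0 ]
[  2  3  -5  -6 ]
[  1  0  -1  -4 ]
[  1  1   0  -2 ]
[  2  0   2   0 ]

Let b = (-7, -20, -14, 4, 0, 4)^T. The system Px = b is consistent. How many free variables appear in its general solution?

Row reduce the augmented matrix [P | b].
R2 ← R2 + R1: [0, 4, -9, -6, -27]
R3 ← R3 + R1: [0, 4, -11, -12, -21]
R4 ← R4 + (1/2)·R1: [0, 1/2, -4, -7, 1/2]
R5 ← R5 + (1/2)·R1: [0, 3/2, -3, -5, -7/2]
R6 ← R6 + R1: [0, 1, -4, -6, -3]
R3 ← R3 − R2: [0, 0, -2, -6, 6]
R4 ← R4 − (1/8)·R2: [0, 0, -23/8, -25/4, 31/8]
R5 ← R5 − (3/8)·R2: [0, 0, 3/8, -11/4, 53/8]
R6 ← R6 − (1/4)·R2: [0, 0, -7/4, -9/2, 15/4]
R4 ← R4 − (23/16)·R3: [0, 0, 0, 19/8, -19/4]
R5 ← R5 + (3/16)·R3: [0, 0, 0, -31/8, 31/4]
R6 ← R6 − (7/8)·R3: [0, 0, 0, 3/4, -3/2]
R5 ← R5 + (31/19)·R4: [0, 0, 0, 0, 0]
R6 ← R6 − (6/19)·R4: [0, 0, 0, 0, 0]
The echelon form has 4 nonzero rows, and every pivot lies in the first 4 columns, so rank(P) = rank([P|b]) = 4.
The system is consistent.
Free variables = (unknowns) − (rank) = 4 − 4 = 0.

0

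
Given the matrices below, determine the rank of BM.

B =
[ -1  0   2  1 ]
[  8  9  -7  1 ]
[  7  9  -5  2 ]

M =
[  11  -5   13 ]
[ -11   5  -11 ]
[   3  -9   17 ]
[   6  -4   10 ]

2

First compute BM:
[[  1, -17,  31],
 [-26,  64, -104],
 [-25,  47, -73]]
Now row reduce the product.
R2 ← R2 + (26)·R1: [0, -378, 702]
R3 ← R3 + (25)·R1: [0, -378, 702]
R3 ← R3 − R2: [0, 0, 0]
2 nonzero rows, so rank(BM) = 2.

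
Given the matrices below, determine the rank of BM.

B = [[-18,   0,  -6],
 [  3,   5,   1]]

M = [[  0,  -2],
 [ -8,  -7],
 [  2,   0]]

2

First compute BM:
[[-12,  36],
 [-38, -41]]
Now row reduce the product.
R2 ← R2 − (19/6)·R1: [0, -155]
2 nonzero rows, so rank(BM) = 2.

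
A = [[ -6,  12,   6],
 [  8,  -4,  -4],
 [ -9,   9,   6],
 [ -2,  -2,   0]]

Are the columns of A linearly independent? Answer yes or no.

no

Row reduce A to echelon form.
R2 ← R2 + (4/3)·R1: [0, 12, 4]
R3 ← R3 − (3/2)·R1: [0, -9, -3]
R4 ← R4 − (1/3)·R1: [0, -6, -2]
R3 ← R3 + (3/4)·R2: [0, 0, 0]
R4 ← R4 + (1/2)·R2: [0, 0, 0]
2 pivots among 3 columns.
Only 2 < 3 pivot columns, so the columns are linearly dependent.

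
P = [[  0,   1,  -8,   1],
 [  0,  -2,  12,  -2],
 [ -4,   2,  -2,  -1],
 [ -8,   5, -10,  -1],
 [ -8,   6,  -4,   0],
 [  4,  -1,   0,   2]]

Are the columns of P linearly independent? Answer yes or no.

no

Row reduce P to echelon form.
Swap R1 ↔ R3
R4 ← R4 − (2)·R1: [0, 1, -6, 1]
R5 ← R5 − (2)·R1: [0, 2, 0, 2]
R6 ← R6 + R1: [0, 1, -2, 1]
R3 ← R3 + (1/2)·R2: [0, 0, -2, 0]
R4 ← R4 + (1/2)·R2: [0, 0, 0, 0]
R5 ← R5 + R2: [0, 0, 12, 0]
R6 ← R6 + (1/2)·R2: [0, 0, 4, 0]
R5 ← R5 + (6)·R3: [0, 0, 0, 0]
R6 ← R6 + (2)·R3: [0, 0, 0, 0]
3 pivots among 4 columns.
Only 3 < 4 pivot columns, so the columns are linearly dependent.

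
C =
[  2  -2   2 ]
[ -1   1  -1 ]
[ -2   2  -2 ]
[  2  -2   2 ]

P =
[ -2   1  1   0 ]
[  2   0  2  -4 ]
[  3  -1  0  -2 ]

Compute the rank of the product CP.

First compute CP:
[[ -2,   0,  -2,   4],
 [  1,   0,   1,  -2],
 [  2,   0,   2,  -4],
 [ -2,   0,  -2,   4]]
Now row reduce the product.
R2 ← R2 + (1/2)·R1: [0, 0, 0, 0]
R3 ← R3 + R1: [0, 0, 0, 0]
R4 ← R4 − R1: [0, 0, 0, 0]
1 nonzero row, so rank(CP) = 1.

1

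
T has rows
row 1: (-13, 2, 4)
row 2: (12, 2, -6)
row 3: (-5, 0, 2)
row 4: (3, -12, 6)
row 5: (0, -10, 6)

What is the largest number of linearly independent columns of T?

Row reduce to echelon form.
R2 ← R2 + (12/13)·R1: [0, 50/13, -30/13]
R3 ← R3 − (5/13)·R1: [0, -10/13, 6/13]
R4 ← R4 + (3/13)·R1: [0, -150/13, 90/13]
R3 ← R3 + (1/5)·R2: [0, 0, 0]
R4 ← R4 + (3)·R2: [0, 0, 0]
R5 ← R5 + (13/5)·R2: [0, 0, 0]
Echelon form has 2 nonzero rows, so rank(T) = 2.
The rank gives the maximum number of linearly independent columns: 2.

2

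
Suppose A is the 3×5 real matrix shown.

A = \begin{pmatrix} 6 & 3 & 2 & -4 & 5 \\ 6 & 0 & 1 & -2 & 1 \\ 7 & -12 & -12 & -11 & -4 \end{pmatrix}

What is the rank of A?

3

Row reduce to echelon form.
R2 ← R2 − R1: [0, -3, -1, 2, -4]
R3 ← R3 − (7/6)·R1: [0, -31/2, -43/3, -19/3, -59/6]
R3 ← R3 − (31/6)·R2: [0, 0, -55/6, -50/3, 65/6]
Echelon form has 3 nonzero rows, so rank(A) = 3.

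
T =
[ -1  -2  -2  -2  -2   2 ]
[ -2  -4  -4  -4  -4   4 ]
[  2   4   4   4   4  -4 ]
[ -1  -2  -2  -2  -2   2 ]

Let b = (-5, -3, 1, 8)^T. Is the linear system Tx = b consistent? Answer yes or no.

Row reduce the augmented matrix [T | b].
R2 ← R2 − (2)·R1: [0, 0, 0, 0, 0, 0, 7]
R3 ← R3 + (2)·R1: [0, 0, 0, 0, 0, 0, -9]
R4 ← R4 − R1: [0, 0, 0, 0, 0, 0, 13]
R3 ← R3 + (9/7)·R2: [0, 0, 0, 0, 0, 0, 0]
R4 ← R4 − (13/7)·R2: [0, 0, 0, 0, 0, 0, 0]
The echelon form has 2 nonzero rows; the last pivot sits in the augmented column, so rank(T) = 1 but rank([T|b]) = 2.
Since the ranks differ, the system is inconsistent.

no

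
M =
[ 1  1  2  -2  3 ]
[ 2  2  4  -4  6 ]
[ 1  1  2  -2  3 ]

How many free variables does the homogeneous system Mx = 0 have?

4

Row reduce to echelon form.
R2 ← R2 − (2)·R1: [0, 0, 0, 0, 0]
R3 ← R3 − R1: [0, 0, 0, 0, 0]
1 nonzero row, so rank(M) = 1.
M has 5 columns; by rank–nullity, nullity = 5 − 1 = 4.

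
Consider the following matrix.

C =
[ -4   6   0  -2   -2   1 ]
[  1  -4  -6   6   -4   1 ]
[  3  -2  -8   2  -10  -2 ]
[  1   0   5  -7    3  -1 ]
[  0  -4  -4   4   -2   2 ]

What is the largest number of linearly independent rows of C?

Row reduce to echelon form.
R2 ← R2 + (1/4)·R1: [0, -5/2, -6, 11/2, -9/2, 5/4]
R3 ← R3 + (3/4)·R1: [0, 5/2, -8, 1/2, -23/2, -5/4]
R4 ← R4 + (1/4)·R1: [0, 3/2, 5, -15/2, 5/2, -3/4]
R3 ← R3 + R2: [0, 0, -14, 6, -16, 0]
R4 ← R4 + (3/5)·R2: [0, 0, 7/5, -21/5, -1/5, 0]
R5 ← R5 − (8/5)·R2: [0, 0, 28/5, -24/5, 26/5, 0]
R4 ← R4 + (1/10)·R3: [0, 0, 0, -18/5, -9/5, 0]
R5 ← R5 + (2/5)·R3: [0, 0, 0, -12/5, -6/5, 0]
R5 ← R5 − (2/3)·R4: [0, 0, 0, 0, 0, 0]
Echelon form has 4 nonzero rows, so rank(C) = 4.
The rank gives the maximum number of linearly independent rows: 4.

4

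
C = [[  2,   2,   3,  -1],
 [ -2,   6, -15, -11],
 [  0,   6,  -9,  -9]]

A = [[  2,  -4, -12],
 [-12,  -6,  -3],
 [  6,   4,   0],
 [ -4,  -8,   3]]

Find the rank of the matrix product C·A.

2

First compute CA:
[[  2,   0, -33],
 [-122,   0, -27],
 [-90,   0, -45]]
Now row reduce the product.
R2 ← R2 + (61)·R1: [0, 0, -2040]
R3 ← R3 + (45)·R1: [0, 0, -1530]
R3 ← R3 − (3/4)·R2: [0, 0, 0]
2 nonzero rows, so rank(CA) = 2.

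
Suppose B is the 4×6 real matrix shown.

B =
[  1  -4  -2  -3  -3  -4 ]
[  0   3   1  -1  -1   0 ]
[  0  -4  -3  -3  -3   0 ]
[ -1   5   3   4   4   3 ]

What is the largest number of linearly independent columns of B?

Row reduce to echelon form.
R4 ← R4 + R1: [0, 1, 1, 1, 1, -1]
R3 ← R3 + (4/3)·R2: [0, 0, -5/3, -13/3, -13/3, 0]
R4 ← R4 − (1/3)·R2: [0, 0, 2/3, 4/3, 4/3, -1]
R4 ← R4 + (2/5)·R3: [0, 0, 0, -2/5, -2/5, -1]
Echelon form has 4 nonzero rows, so rank(B) = 4.
The rank gives the maximum number of linearly independent columns: 4.

4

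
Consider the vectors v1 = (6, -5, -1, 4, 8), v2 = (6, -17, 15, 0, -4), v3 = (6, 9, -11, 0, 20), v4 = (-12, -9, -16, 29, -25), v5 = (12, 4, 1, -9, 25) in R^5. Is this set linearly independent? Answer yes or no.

no

Form the matrix with these vectors as rows and row reduce.
R2 ← R2 − R1: [0, -12, 16, -4, -12]
R3 ← R3 − R1: [0, 14, -10, -4, 12]
R4 ← R4 + (2)·R1: [0, -19, -18, 37, -9]
R5 ← R5 − (2)·R1: [0, 14, 3, -17, 9]
R3 ← R3 + (7/6)·R2: [0, 0, 26/3, -26/3, -2]
R4 ← R4 − (19/12)·R2: [0, 0, -130/3, 130/3, 10]
R5 ← R5 + (7/6)·R2: [0, 0, 65/3, -65/3, -5]
R4 ← R4 + (5)·R3: [0, 0, 0, 0, 0]
R5 ← R5 − (5/2)·R3: [0, 0, 0, 0, 0]
3 nonzero rows, so the 5 vectors span a space of dimension 3.
Since 3 < 5, the vectors are linearly dependent.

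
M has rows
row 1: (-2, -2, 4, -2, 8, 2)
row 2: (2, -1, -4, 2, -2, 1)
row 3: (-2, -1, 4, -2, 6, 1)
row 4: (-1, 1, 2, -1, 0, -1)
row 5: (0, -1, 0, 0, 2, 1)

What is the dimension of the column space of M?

Row reduce to echelon form.
R2 ← R2 + R1: [0, -3, 0, 0, 6, 3]
R3 ← R3 − R1: [0, 1, 0, 0, -2, -1]
R4 ← R4 − (1/2)·R1: [0, 2, 0, 0, -4, -2]
R3 ← R3 + (1/3)·R2: [0, 0, 0, 0, 0, 0]
R4 ← R4 + (2/3)·R2: [0, 0, 0, 0, 0, 0]
R5 ← R5 − (1/3)·R2: [0, 0, 0, 0, 0, 0]
Echelon form has 2 nonzero rows, so rank(M) = 2.
The column space has dimension equal to the rank: 2.

2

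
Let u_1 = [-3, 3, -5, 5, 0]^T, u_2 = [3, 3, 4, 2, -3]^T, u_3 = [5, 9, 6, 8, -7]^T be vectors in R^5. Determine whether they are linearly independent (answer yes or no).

no

Form the matrix with these vectors as rows and row reduce.
R2 ← R2 + R1: [0, 6, -1, 7, -3]
R3 ← R3 + (5/3)·R1: [0, 14, -7/3, 49/3, -7]
R3 ← R3 − (7/3)·R2: [0, 0, 0, 0, 0]
2 nonzero rows, so the 3 vectors span a space of dimension 2.
Since 2 < 3, the vectors are linearly dependent.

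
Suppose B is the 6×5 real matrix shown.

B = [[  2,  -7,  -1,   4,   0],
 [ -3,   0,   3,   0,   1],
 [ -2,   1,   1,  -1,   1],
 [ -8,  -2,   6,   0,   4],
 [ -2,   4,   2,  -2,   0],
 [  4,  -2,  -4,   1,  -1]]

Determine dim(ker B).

2

Row reduce to echelon form.
R2 ← R2 + (3/2)·R1: [0, -21/2, 3/2, 6, 1]
R3 ← R3 + R1: [0, -6, 0, 3, 1]
R4 ← R4 + (4)·R1: [0, -30, 2, 16, 4]
R5 ← R5 + R1: [0, -3, 1, 2, 0]
R6 ← R6 − (2)·R1: [0, 12, -2, -7, -1]
R3 ← R3 − (4/7)·R2: [0, 0, -6/7, -3/7, 3/7]
R4 ← R4 − (20/7)·R2: [0, 0, -16/7, -8/7, 8/7]
R5 ← R5 − (2/7)·R2: [0, 0, 4/7, 2/7, -2/7]
R6 ← R6 + (8/7)·R2: [0, 0, -2/7, -1/7, 1/7]
R4 ← R4 − (8/3)·R3: [0, 0, 0, 0, 0]
R5 ← R5 + (2/3)·R3: [0, 0, 0, 0, 0]
R6 ← R6 − (1/3)·R3: [0, 0, 0, 0, 0]
3 nonzero rows, so rank(B) = 3.
B has 5 columns; by rank–nullity, nullity = 5 − 3 = 2.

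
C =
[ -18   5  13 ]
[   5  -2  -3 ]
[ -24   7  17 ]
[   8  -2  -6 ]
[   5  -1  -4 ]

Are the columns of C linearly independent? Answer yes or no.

Row reduce C to echelon form.
R2 ← R2 + (5/18)·R1: [0, -11/18, 11/18]
R3 ← R3 − (4/3)·R1: [0, 1/3, -1/3]
R4 ← R4 + (4/9)·R1: [0, 2/9, -2/9]
R5 ← R5 + (5/18)·R1: [0, 7/18, -7/18]
R3 ← R3 + (6/11)·R2: [0, 0, 0]
R4 ← R4 + (4/11)·R2: [0, 0, 0]
R5 ← R5 + (7/11)·R2: [0, 0, 0]
2 pivots among 3 columns.
Only 2 < 3 pivot columns, so the columns are linearly dependent.

no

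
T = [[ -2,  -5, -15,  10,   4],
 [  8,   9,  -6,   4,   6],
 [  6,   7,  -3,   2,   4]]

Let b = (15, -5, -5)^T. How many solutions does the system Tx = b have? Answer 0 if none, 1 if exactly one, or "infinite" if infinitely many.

infinite

Row reduce the augmented matrix [T | b].
R2 ← R2 + (4)·R1: [0, -11, -66, 44, 22, 55]
R3 ← R3 + (3)·R1: [0, -8, -48, 32, 16, 40]
R3 ← R3 − (8/11)·R2: [0, 0, 0, 0, 0, 0]
The echelon form has 2 nonzero rows, and every pivot lies in the first 5 columns, so rank(T) = rank([T|b]) = 2.
The system is consistent.
rank = 2 < 5 unknowns, so there are infinitely many solutions.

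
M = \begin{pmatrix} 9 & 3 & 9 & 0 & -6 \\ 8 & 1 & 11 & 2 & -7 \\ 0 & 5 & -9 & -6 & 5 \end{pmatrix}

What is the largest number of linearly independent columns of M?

2

Row reduce to echelon form.
R2 ← R2 − (8/9)·R1: [0, -5/3, 3, 2, -5/3]
R3 ← R3 + (3)·R2: [0, 0, 0, 0, 0]
Echelon form has 2 nonzero rows, so rank(M) = 2.
The rank gives the maximum number of linearly independent columns: 2.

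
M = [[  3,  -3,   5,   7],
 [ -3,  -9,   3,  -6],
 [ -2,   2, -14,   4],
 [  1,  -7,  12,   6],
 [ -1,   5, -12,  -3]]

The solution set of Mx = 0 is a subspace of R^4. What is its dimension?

0

Row reduce to echelon form.
R2 ← R2 + R1: [0, -12, 8, 1]
R3 ← R3 + (2/3)·R1: [0, 0, -32/3, 26/3]
R4 ← R4 − (1/3)·R1: [0, -6, 31/3, 11/3]
R5 ← R5 + (1/3)·R1: [0, 4, -31/3, -2/3]
R4 ← R4 − (1/2)·R2: [0, 0, 19/3, 19/6]
R5 ← R5 + (1/3)·R2: [0, 0, -23/3, -1/3]
R4 ← R4 + (19/32)·R3: [0, 0, 0, 133/16]
R5 ← R5 − (23/32)·R3: [0, 0, 0, -105/16]
R5 ← R5 + (15/19)·R4: [0, 0, 0, 0]
4 nonzero rows, so rank(M) = 4.
M has 4 columns; by rank–nullity, nullity = 4 − 4 = 0.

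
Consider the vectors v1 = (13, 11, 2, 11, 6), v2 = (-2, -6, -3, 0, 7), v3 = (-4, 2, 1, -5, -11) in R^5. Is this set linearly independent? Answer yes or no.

Form the matrix with these vectors as rows and row reduce.
R2 ← R2 + (2/13)·R1: [0, -56/13, -35/13, 22/13, 103/13]
R3 ← R3 + (4/13)·R1: [0, 70/13, 21/13, -21/13, -119/13]
R3 ← R3 + (5/4)·R2: [0, 0, -7/4, 1/2, 3/4]
3 nonzero rows, so the 3 vectors span a space of dimension 3.
Since 3 = 3, the vectors are linearly independent.

yes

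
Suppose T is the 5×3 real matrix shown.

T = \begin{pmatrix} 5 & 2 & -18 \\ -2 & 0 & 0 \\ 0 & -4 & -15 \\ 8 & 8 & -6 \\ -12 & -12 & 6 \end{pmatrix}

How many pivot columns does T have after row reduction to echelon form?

3

Row reduce to echelon form.
R2 ← R2 + (2/5)·R1: [0, 4/5, -36/5]
R4 ← R4 − (8/5)·R1: [0, 24/5, 114/5]
R5 ← R5 + (12/5)·R1: [0, -36/5, -186/5]
R3 ← R3 + (5)·R2: [0, 0, -51]
R4 ← R4 − (6)·R2: [0, 0, 66]
R5 ← R5 + (9)·R2: [0, 0, -102]
R4 ← R4 + (22/17)·R3: [0, 0, 0]
R5 ← R5 − (2)·R3: [0, 0, 0]
Echelon form has 3 nonzero rows, so rank(T) = 3.
Each nonzero row contributes one pivot column: 3 pivot columns.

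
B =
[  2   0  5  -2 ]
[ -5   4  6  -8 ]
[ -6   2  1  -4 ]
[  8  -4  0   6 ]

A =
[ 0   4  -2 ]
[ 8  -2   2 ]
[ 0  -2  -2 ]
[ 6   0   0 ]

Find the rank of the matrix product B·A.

3

First compute BA:
[[-12,  -2, -14],
 [-16, -40,   6],
 [ -8, -30,  14],
 [  4,  40, -24]]
Now row reduce the product.
R2 ← R2 − (4/3)·R1: [0, -112/3, 74/3]
R3 ← R3 − (2/3)·R1: [0, -86/3, 70/3]
R4 ← R4 + (1/3)·R1: [0, 118/3, -86/3]
R3 ← R3 − (43/56)·R2: [0, 0, 123/28]
R4 ← R4 + (59/56)·R2: [0, 0, -75/28]
R4 ← R4 + (25/41)·R3: [0, 0, 0]
3 nonzero rows, so rank(BA) = 3.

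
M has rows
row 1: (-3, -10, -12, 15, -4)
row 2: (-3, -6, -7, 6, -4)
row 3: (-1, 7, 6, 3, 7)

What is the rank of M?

3

Row reduce to echelon form.
R2 ← R2 − R1: [0, 4, 5, -9, 0]
R3 ← R3 − (1/3)·R1: [0, 31/3, 10, -2, 25/3]
R3 ← R3 − (31/12)·R2: [0, 0, -35/12, 85/4, 25/3]
Echelon form has 3 nonzero rows, so rank(M) = 3.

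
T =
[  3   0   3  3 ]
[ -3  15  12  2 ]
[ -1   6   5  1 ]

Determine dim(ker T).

Row reduce to echelon form.
R2 ← R2 + R1: [0, 15, 15, 5]
R3 ← R3 + (1/3)·R1: [0, 6, 6, 2]
R3 ← R3 − (2/5)·R2: [0, 0, 0, 0]
2 nonzero rows, so rank(T) = 2.
T has 4 columns; by rank–nullity, nullity = 4 − 2 = 2.

2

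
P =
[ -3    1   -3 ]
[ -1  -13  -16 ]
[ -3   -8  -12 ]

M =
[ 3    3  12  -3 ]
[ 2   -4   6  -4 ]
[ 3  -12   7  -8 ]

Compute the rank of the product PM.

2

First compute PM:
[[-16,  23, -51,  29],
 [-77, 241, -202, 183],
 [-61, 167, -168, 137]]
Now row reduce the product.
R2 ← R2 − (77/16)·R1: [0, 2085/16, 695/16, 695/16]
R3 ← R3 − (61/16)·R1: [0, 1269/16, 423/16, 423/16]
R3 ← R3 − (423/695)·R2: [0, 0, 0, 0]
2 nonzero rows, so rank(PM) = 2.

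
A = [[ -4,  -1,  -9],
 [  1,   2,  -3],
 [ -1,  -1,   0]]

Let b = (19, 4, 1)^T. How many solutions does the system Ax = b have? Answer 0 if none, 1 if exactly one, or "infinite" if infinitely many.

Row reduce the augmented matrix [A | b].
R2 ← R2 + (1/4)·R1: [0, 7/4, -21/4, 35/4]
R3 ← R3 − (1/4)·R1: [0, -3/4, 9/4, -15/4]
R3 ← R3 + (3/7)·R2: [0, 0, 0, 0]
The echelon form has 2 nonzero rows, and every pivot lies in the first 3 columns, so rank(A) = rank([A|b]) = 2.
The system is consistent.
rank = 2 < 3 unknowns, so there are infinitely many solutions.

infinite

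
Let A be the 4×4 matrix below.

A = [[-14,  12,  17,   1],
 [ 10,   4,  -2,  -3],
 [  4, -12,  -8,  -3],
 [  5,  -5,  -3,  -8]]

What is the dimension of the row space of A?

Row reduce to echelon form.
R2 ← R2 + (5/7)·R1: [0, 88/7, 71/7, -16/7]
R3 ← R3 + (2/7)·R1: [0, -60/7, -22/7, -19/7]
R4 ← R4 + (5/14)·R1: [0, -5/7, 43/14, -107/14]
R3 ← R3 + (15/22)·R2: [0, 0, 83/22, -47/11]
R4 ← R4 + (5/88)·R2: [0, 0, 321/88, -171/22]
R4 ← R4 − (321/332)·R3: [0, 0, 0, -1209/332]
Echelon form has 4 nonzero rows, so rank(A) = 4.
The row space has dimension equal to the rank: 4.

4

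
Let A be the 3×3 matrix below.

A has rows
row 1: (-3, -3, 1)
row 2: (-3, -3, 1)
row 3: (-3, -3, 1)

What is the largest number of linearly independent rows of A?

Row reduce to echelon form.
R2 ← R2 − R1: [0, 0, 0]
R3 ← R3 − R1: [0, 0, 0]
Echelon form has 1 nonzero row, so rank(A) = 1.
The rank gives the maximum number of linearly independent rows: 1.

1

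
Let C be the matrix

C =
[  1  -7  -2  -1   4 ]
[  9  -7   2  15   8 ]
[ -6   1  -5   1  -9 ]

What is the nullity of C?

2

Row reduce to echelon form.
R2 ← R2 − (9)·R1: [0, 56, 20, 24, -28]
R3 ← R3 + (6)·R1: [0, -41, -17, -5, 15]
R3 ← R3 + (41/56)·R2: [0, 0, -33/14, 88/7, -11/2]
3 nonzero rows, so rank(C) = 3.
C has 5 columns; by rank–nullity, nullity = 5 − 3 = 2.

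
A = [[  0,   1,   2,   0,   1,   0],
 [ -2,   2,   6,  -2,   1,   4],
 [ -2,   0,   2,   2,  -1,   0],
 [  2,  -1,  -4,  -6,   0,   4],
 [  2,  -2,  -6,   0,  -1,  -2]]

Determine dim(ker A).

3

Row reduce to echelon form.
Swap R1 ↔ R2
R3 ← R3 − R1: [0, -2, -4, 4, -2, -4]
R4 ← R4 + R1: [0, 1, 2, -8, 1, 8]
R5 ← R5 + R1: [0, 0, 0, -2, 0, 2]
R3 ← R3 + (2)·R2: [0, 0, 0, 4, 0, -4]
R4 ← R4 − R2: [0, 0, 0, -8, 0, 8]
R4 ← R4 + (2)·R3: [0, 0, 0, 0, 0, 0]
R5 ← R5 + (1/2)·R3: [0, 0, 0, 0, 0, 0]
3 nonzero rows, so rank(A) = 3.
A has 6 columns; by rank–nullity, nullity = 6 − 3 = 3.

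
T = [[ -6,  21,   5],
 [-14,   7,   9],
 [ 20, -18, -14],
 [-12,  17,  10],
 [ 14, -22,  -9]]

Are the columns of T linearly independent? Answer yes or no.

yes

Row reduce T to echelon form.
R2 ← R2 − (7/3)·R1: [0, -42, -8/3]
R3 ← R3 + (10/3)·R1: [0, 52, 8/3]
R4 ← R4 − (2)·R1: [0, -25, 0]
R5 ← R5 + (7/3)·R1: [0, 27, 8/3]
R3 ← R3 + (26/21)·R2: [0, 0, -40/63]
R4 ← R4 − (25/42)·R2: [0, 0, 100/63]
R5 ← R5 + (9/14)·R2: [0, 0, 20/21]
R4 ← R4 + (5/2)·R3: [0, 0, 0]
R5 ← R5 + (3/2)·R3: [0, 0, 0]
3 pivots among 3 columns.
Every column is a pivot column, so the columns are linearly independent.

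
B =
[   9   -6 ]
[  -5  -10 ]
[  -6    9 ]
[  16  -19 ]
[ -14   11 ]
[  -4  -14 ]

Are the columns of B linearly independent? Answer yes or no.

Row reduce B to echelon form.
R2 ← R2 + (5/9)·R1: [0, -40/3]
R3 ← R3 + (2/3)·R1: [0, 5]
R4 ← R4 − (16/9)·R1: [0, -25/3]
R5 ← R5 + (14/9)·R1: [0, 5/3]
R6 ← R6 + (4/9)·R1: [0, -50/3]
R3 ← R3 + (3/8)·R2: [0, 0]
R4 ← R4 − (5/8)·R2: [0, 0]
R5 ← R5 + (1/8)·R2: [0, 0]
R6 ← R6 − (5/4)·R2: [0, 0]
2 pivots among 2 columns.
Every column is a pivot column, so the columns are linearly independent.

yes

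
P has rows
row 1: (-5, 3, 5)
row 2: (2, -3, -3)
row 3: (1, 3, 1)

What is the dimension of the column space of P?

2

Row reduce to echelon form.
R2 ← R2 + (2/5)·R1: [0, -9/5, -1]
R3 ← R3 + (1/5)·R1: [0, 18/5, 2]
R3 ← R3 + (2)·R2: [0, 0, 0]
Echelon form has 2 nonzero rows, so rank(P) = 2.
The column space has dimension equal to the rank: 2.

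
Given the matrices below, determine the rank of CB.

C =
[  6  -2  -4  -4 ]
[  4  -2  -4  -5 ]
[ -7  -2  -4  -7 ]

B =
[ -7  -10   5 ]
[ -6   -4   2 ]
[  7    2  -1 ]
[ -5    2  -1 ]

First compute CB:
[[-38, -68,  34],
 [-19, -50,  25],
 [ 68,  56, -28]]
Now row reduce the product.
R2 ← R2 − (1/2)·R1: [0, -16, 8]
R3 ← R3 + (34/19)·R1: [0, -1248/19, 624/19]
R3 ← R3 − (78/19)·R2: [0, 0, 0]
2 nonzero rows, so rank(CB) = 2.

2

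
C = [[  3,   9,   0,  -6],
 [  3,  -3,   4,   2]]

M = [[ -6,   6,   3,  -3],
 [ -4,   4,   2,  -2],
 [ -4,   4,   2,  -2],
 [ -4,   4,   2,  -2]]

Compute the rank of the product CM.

1

First compute CM:
[[-30,  30,  15, -15],
 [-30,  30,  15, -15]]
Now row reduce the product.
R2 ← R2 − R1: [0, 0, 0, 0]
1 nonzero row, so rank(CM) = 1.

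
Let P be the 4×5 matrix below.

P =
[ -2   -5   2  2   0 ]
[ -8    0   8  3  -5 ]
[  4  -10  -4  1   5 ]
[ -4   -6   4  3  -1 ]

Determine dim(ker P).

Row reduce to echelon form.
R2 ← R2 − (4)·R1: [0, 20, 0, -5, -5]
R3 ← R3 + (2)·R1: [0, -20, 0, 5, 5]
R4 ← R4 − (2)·R1: [0, 4, 0, -1, -1]
R3 ← R3 + R2: [0, 0, 0, 0, 0]
R4 ← R4 − (1/5)·R2: [0, 0, 0, 0, 0]
2 nonzero rows, so rank(P) = 2.
P has 5 columns; by rank–nullity, nullity = 5 − 2 = 3.

3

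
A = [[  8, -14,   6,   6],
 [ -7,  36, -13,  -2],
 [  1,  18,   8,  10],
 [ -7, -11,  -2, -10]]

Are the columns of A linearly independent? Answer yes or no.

Row reduce A to echelon form.
R2 ← R2 + (7/8)·R1: [0, 95/4, -31/4, 13/4]
R3 ← R3 − (1/8)·R1: [0, 79/4, 29/4, 37/4]
R4 ← R4 + (7/8)·R1: [0, -93/4, 13/4, -19/4]
R3 ← R3 − (79/95)·R2: [0, 0, 1301/95, 622/95]
R4 ← R4 + (93/95)·R2: [0, 0, -412/95, -149/95]
R4 ← R4 + (412/1301)·R3: [0, 0, 0, 657/1301]
4 pivots among 4 columns.
Every column is a pivot column, so the columns are linearly independent.

yes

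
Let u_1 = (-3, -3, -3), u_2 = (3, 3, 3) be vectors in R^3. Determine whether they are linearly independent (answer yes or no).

Form the matrix with these vectors as rows and row reduce.
R2 ← R2 + R1: [0, 0, 0]
1 nonzero row, so the 2 vectors span a space of dimension 1.
Since 1 < 2, the vectors are linearly dependent.

no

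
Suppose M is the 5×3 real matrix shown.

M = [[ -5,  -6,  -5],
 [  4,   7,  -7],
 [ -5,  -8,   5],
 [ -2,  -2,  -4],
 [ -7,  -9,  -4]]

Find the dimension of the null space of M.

1

Row reduce to echelon form.
R2 ← R2 + (4/5)·R1: [0, 11/5, -11]
R3 ← R3 − R1: [0, -2, 10]
R4 ← R4 − (2/5)·R1: [0, 2/5, -2]
R5 ← R5 − (7/5)·R1: [0, -3/5, 3]
R3 ← R3 + (10/11)·R2: [0, 0, 0]
R4 ← R4 − (2/11)·R2: [0, 0, 0]
R5 ← R5 + (3/11)·R2: [0, 0, 0]
2 nonzero rows, so rank(M) = 2.
M has 3 columns; by rank–nullity, nullity = 3 − 2 = 1.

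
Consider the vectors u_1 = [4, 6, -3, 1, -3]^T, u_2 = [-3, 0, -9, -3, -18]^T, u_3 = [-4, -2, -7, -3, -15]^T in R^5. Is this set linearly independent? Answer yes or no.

no

Form the matrix with these vectors as rows and row reduce.
R2 ← R2 + (3/4)·R1: [0, 9/2, -45/4, -9/4, -81/4]
R3 ← R3 + R1: [0, 4, -10, -2, -18]
R3 ← R3 − (8/9)·R2: [0, 0, 0, 0, 0]
2 nonzero rows, so the 3 vectors span a space of dimension 2.
Since 2 < 3, the vectors are linearly dependent.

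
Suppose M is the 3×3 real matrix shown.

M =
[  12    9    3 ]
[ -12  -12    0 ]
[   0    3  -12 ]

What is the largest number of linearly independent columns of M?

3

Row reduce to echelon form.
R2 ← R2 + R1: [0, -3, 3]
R3 ← R3 + R2: [0, 0, -9]
Echelon form has 3 nonzero rows, so rank(M) = 3.
The rank gives the maximum number of linearly independent columns: 3.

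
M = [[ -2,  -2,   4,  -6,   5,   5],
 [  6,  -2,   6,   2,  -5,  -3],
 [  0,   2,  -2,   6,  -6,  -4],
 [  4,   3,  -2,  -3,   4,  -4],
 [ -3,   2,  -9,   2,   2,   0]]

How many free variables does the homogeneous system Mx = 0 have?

2

Row reduce to echelon form.
R2 ← R2 + (3)·R1: [0, -8, 18, -16, 10, 12]
R4 ← R4 + (2)·R1: [0, -1, 6, -15, 14, 6]
R5 ← R5 − (3/2)·R1: [0, 5, -15, 11, -11/2, -15/2]
R3 ← R3 + (1/4)·R2: [0, 0, 5/2, 2, -7/2, -1]
R4 ← R4 − (1/8)·R2: [0, 0, 15/4, -13, 51/4, 9/2]
R5 ← R5 + (5/8)·R2: [0, 0, -15/4, 1, 3/4, 0]
R4 ← R4 − (3/2)·R3: [0, 0, 0, -16, 18, 6]
R5 ← R5 + (3/2)·R3: [0, 0, 0, 4, -9/2, -3/2]
R5 ← R5 + (1/4)·R4: [0, 0, 0, 0, 0, 0]
4 nonzero rows, so rank(M) = 4.
M has 6 columns; by rank–nullity, nullity = 6 − 4 = 2.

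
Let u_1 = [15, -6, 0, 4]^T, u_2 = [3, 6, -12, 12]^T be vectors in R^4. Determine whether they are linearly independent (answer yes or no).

yes

Form the matrix with these vectors as rows and row reduce.
R2 ← R2 − (1/5)·R1: [0, 36/5, -12, 56/5]
2 nonzero rows, so the 2 vectors span a space of dimension 2.
Since 2 = 2, the vectors are linearly independent.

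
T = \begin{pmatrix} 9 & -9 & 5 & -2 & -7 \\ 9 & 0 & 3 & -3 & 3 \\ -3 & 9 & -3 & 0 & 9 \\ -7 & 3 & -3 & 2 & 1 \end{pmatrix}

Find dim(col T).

2

Row reduce to echelon form.
R2 ← R2 − R1: [0, 9, -2, -1, 10]
R3 ← R3 + (1/3)·R1: [0, 6, -4/3, -2/3, 20/3]
R4 ← R4 + (7/9)·R1: [0, -4, 8/9, 4/9, -40/9]
R3 ← R3 − (2/3)·R2: [0, 0, 0, 0, 0]
R4 ← R4 + (4/9)·R2: [0, 0, 0, 0, 0]
Echelon form has 2 nonzero rows, so rank(T) = 2.
The column space has dimension equal to the rank: 2.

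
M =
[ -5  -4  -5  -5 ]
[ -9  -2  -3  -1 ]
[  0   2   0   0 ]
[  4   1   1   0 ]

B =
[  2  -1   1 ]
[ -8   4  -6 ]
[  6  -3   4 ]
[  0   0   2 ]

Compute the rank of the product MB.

2

First compute MB:
[[ -8,   4, -11],
 [-20,  10, -11],
 [-16,   8, -12],
 [  6,  -3,   2]]
Now row reduce the product.
R2 ← R2 − (5/2)·R1: [0, 0, 33/2]
R3 ← R3 − (2)·R1: [0, 0, 10]
R4 ← R4 + (3/4)·R1: [0, 0, -25/4]
R3 ← R3 − (20/33)·R2: [0, 0, 0]
R4 ← R4 + (25/66)·R2: [0, 0, 0]
2 nonzero rows, so rank(MB) = 2.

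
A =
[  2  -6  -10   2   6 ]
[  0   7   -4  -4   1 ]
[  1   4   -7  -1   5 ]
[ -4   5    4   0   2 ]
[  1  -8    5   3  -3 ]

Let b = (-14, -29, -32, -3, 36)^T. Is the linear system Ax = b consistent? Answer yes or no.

yes

Row reduce the augmented matrix [A | b].
R3 ← R3 − (1/2)·R1: [0, 7, -2, -2, 2, -25]
R4 ← R4 + (2)·R1: [0, -7, -16, 4, 14, -31]
R5 ← R5 − (1/2)·R1: [0, -5, 10, 2, -6, 43]
R3 ← R3 − R2: [0, 0, 2, 2, 1, 4]
R4 ← R4 + R2: [0, 0, -20, 0, 15, -60]
R5 ← R5 + (5/7)·R2: [0, 0, 50/7, -6/7, -37/7, 156/7]
R4 ← R4 + (10)·R3: [0, 0, 0, 20, 25, -20]
R5 ← R5 − (25/7)·R3: [0, 0, 0, -8, -62/7, 8]
R5 ← R5 + (2/5)·R4: [0, 0, 0, 0, 8/7, 0]
The echelon form has 5 nonzero rows, and every pivot lies in the first 5 columns, so rank(A) = rank([A|b]) = 5.
The system is consistent.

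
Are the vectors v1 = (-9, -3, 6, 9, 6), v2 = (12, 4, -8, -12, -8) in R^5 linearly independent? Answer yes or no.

Form the matrix with these vectors as rows and row reduce.
R2 ← R2 + (4/3)·R1: [0, 0, 0, 0, 0]
1 nonzero row, so the 2 vectors span a space of dimension 1.
Since 1 < 2, the vectors are linearly dependent.

no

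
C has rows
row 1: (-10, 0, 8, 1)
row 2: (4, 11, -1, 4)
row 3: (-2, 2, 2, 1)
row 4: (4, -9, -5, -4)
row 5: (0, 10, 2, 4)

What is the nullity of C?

Row reduce to echelon form.
R2 ← R2 + (2/5)·R1: [0, 11, 11/5, 22/5]
R3 ← R3 − (1/5)·R1: [0, 2, 2/5, 4/5]
R4 ← R4 + (2/5)·R1: [0, -9, -9/5, -18/5]
R3 ← R3 − (2/11)·R2: [0, 0, 0, 0]
R4 ← R4 + (9/11)·R2: [0, 0, 0, 0]
R5 ← R5 − (10/11)·R2: [0, 0, 0, 0]
2 nonzero rows, so rank(C) = 2.
C has 4 columns; by rank–nullity, nullity = 4 − 2 = 2.

2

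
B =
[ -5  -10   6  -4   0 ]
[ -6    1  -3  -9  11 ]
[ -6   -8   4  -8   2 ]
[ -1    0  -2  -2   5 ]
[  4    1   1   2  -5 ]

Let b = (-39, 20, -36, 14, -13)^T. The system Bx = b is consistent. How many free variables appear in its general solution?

Row reduce the augmented matrix [B | b].
R2 ← R2 − (6/5)·R1: [0, 13, -51/5, -21/5, 11, 334/5]
R3 ← R3 − (6/5)·R1: [0, 4, -16/5, -16/5, 2, 54/5]
R4 ← R4 − (1/5)·R1: [0, 2, -16/5, -6/5, 5, 109/5]
R5 ← R5 + (4/5)·R1: [0, -7, 29/5, -6/5, -5, -221/5]
R3 ← R3 − (4/13)·R2: [0, 0, -4/65, -124/65, -18/13, -634/65]
R4 ← R4 − (2/13)·R2: [0, 0, -106/65, -36/65, 43/13, 749/65]
R5 ← R5 + (7/13)·R2: [0, 0, 4/13, -45/13, 12/13, -107/13]
R4 ← R4 − (53/2)·R3: [0, 0, 0, 50, 40, 270]
R5 ← R5 + (5)·R3: [0, 0, 0, -13, -6, -57]
R5 ← R5 + (13/50)·R4: [0, 0, 0, 0, 22/5, 66/5]
The echelon form has 5 nonzero rows, and every pivot lies in the first 5 columns, so rank(B) = rank([B|b]) = 5.
The system is consistent.
Free variables = (unknowns) − (rank) = 5 − 5 = 0.

0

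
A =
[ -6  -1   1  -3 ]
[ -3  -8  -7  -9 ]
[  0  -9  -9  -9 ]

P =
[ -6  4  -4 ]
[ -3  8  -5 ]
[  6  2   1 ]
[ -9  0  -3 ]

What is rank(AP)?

2

First compute AP:
[[ 72, -30,  39],
 [ 81, -90,  72],
 [ 54, -90,  63]]
Now row reduce the product.
R2 ← R2 − (9/8)·R1: [0, -225/4, 225/8]
R3 ← R3 − (3/4)·R1: [0, -135/2, 135/4]
R3 ← R3 − (6/5)·R2: [0, 0, 0]
2 nonzero rows, so rank(AP) = 2.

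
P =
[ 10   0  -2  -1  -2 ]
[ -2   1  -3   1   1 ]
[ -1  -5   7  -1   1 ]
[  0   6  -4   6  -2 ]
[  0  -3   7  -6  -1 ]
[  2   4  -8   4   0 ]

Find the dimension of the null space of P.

1

Row reduce to echelon form.
R2 ← R2 + (1/5)·R1: [0, 1, -17/5, 4/5, 3/5]
R3 ← R3 + (1/10)·R1: [0, -5, 34/5, -11/10, 4/5]
R6 ← R6 − (1/5)·R1: [0, 4, -38/5, 21/5, 2/5]
R3 ← R3 + (5)·R2: [0, 0, -51/5, 29/10, 19/5]
R4 ← R4 − (6)·R2: [0, 0, 82/5, 6/5, -28/5]
R5 ← R5 + (3)·R2: [0, 0, -16/5, -18/5, 4/5]
R6 ← R6 − (4)·R2: [0, 0, 6, 1, -2]
R4 ← R4 + (82/51)·R3: [0, 0, 0, 299/51, 26/51]
R5 ← R5 − (16/51)·R3: [0, 0, 0, -230/51, -20/51]
R6 ← R6 + (10/17)·R3: [0, 0, 0, 46/17, 4/17]
R5 ← R5 + (10/13)·R4: [0, 0, 0, 0, 0]
R6 ← R6 − (6/13)·R4: [0, 0, 0, 0, 0]
4 nonzero rows, so rank(P) = 4.
P has 5 columns; by rank–nullity, nullity = 5 − 4 = 1.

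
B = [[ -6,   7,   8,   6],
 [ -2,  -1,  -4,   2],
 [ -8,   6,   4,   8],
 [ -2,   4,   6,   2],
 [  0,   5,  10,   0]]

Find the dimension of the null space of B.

Row reduce to echelon form.
R2 ← R2 − (1/3)·R1: [0, -10/3, -20/3, 0]
R3 ← R3 − (4/3)·R1: [0, -10/3, -20/3, 0]
R4 ← R4 − (1/3)·R1: [0, 5/3, 10/3, 0]
R3 ← R3 − R2: [0, 0, 0, 0]
R4 ← R4 + (1/2)·R2: [0, 0, 0, 0]
R5 ← R5 + (3/2)·R2: [0, 0, 0, 0]
2 nonzero rows, so rank(B) = 2.
B has 4 columns; by rank–nullity, nullity = 4 − 2 = 2.

2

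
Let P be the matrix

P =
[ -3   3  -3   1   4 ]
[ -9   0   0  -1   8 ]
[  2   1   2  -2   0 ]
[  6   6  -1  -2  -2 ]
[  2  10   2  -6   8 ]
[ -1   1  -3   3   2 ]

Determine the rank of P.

4

Row reduce to echelon form.
R2 ← R2 − (3)·R1: [0, -9, 9, -4, -4]
R3 ← R3 + (2/3)·R1: [0, 3, 0, -4/3, 8/3]
R4 ← R4 + (2)·R1: [0, 12, -7, 0, 6]
R5 ← R5 + (2/3)·R1: [0, 12, 0, -16/3, 32/3]
R6 ← R6 − (1/3)·R1: [0, 0, -2, 8/3, 2/3]
R3 ← R3 + (1/3)·R2: [0, 0, 3, -8/3, 4/3]
R4 ← R4 + (4/3)·R2: [0, 0, 5, -16/3, 2/3]
R5 ← R5 + (4/3)·R2: [0, 0, 12, -32/3, 16/3]
R4 ← R4 − (5/3)·R3: [0, 0, 0, -8/9, -14/9]
R5 ← R5 − (4)·R3: [0, 0, 0, 0, 0]
R6 ← R6 + (2/3)·R3: [0, 0, 0, 8/9, 14/9]
R6 ← R6 + R4: [0, 0, 0, 0, 0]
Echelon form has 4 nonzero rows, so rank(P) = 4.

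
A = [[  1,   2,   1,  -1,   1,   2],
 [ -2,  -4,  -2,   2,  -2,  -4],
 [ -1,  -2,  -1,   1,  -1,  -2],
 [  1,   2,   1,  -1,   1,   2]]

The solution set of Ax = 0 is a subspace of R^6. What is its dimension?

Row reduce to echelon form.
R2 ← R2 + (2)·R1: [0, 0, 0, 0, 0, 0]
R3 ← R3 + R1: [0, 0, 0, 0, 0, 0]
R4 ← R4 − R1: [0, 0, 0, 0, 0, 0]
1 nonzero row, so rank(A) = 1.
A has 6 columns; by rank–nullity, nullity = 6 − 1 = 5.

5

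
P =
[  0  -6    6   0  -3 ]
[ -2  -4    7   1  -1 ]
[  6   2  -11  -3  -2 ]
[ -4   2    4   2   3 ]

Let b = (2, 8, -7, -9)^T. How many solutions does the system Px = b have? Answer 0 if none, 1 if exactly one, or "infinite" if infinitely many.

0

Row reduce the augmented matrix [P | b].
Swap R1 ↔ R2
R3 ← R3 + (3)·R1: [0, -10, 10, 0, -5, 17]
R4 ← R4 − (2)·R1: [0, 10, -10, 0, 5, -25]
R3 ← R3 − (5/3)·R2: [0, 0, 0, 0, 0, 41/3]
R4 ← R4 + (5/3)·R2: [0, 0, 0, 0, 0, -65/3]
R4 ← R4 + (65/41)·R3: [0, 0, 0, 0, 0, 0]
The echelon form has 3 nonzero rows; the last pivot sits in the augmented column, so rank(P) = 2 but rank([P|b]) = 3.
Since the ranks differ, the system is inconsistent.
It has no solutions.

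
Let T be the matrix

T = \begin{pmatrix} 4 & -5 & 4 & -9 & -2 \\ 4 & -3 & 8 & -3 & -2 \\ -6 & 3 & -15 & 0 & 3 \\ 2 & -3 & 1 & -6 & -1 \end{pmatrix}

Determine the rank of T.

2

Row reduce to echelon form.
R2 ← R2 − R1: [0, 2, 4, 6, 0]
R3 ← R3 + (3/2)·R1: [0, -9/2, -9, -27/2, 0]
R4 ← R4 − (1/2)·R1: [0, -1/2, -1, -3/2, 0]
R3 ← R3 + (9/4)·R2: [0, 0, 0, 0, 0]
R4 ← R4 + (1/4)·R2: [0, 0, 0, 0, 0]
Echelon form has 2 nonzero rows, so rank(T) = 2.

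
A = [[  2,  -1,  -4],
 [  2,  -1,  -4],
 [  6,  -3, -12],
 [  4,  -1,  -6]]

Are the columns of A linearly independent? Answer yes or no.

no

Row reduce A to echelon form.
R2 ← R2 − R1: [0, 0, 0]
R3 ← R3 − (3)·R1: [0, 0, 0]
R4 ← R4 − (2)·R1: [0, 1, 2]
Swap R2 ↔ R4
2 pivots among 3 columns.
Only 2 < 3 pivot columns, so the columns are linearly dependent.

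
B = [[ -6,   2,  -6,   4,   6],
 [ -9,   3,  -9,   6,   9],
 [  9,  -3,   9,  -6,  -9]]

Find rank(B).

Row reduce to echelon form.
R2 ← R2 − (3/2)·R1: [0, 0, 0, 0, 0]
R3 ← R3 + (3/2)·R1: [0, 0, 0, 0, 0]
Echelon form has 1 nonzero row, so rank(B) = 1.

1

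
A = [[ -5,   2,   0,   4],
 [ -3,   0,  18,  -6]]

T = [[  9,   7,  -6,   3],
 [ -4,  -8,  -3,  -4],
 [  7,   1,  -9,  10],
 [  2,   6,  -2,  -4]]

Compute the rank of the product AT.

First compute AT:
[[-45, -27,  16, -39],
 [ 87, -39, -132, 195]]
Now row reduce the product.
R2 ← R2 + (29/15)·R1: [0, -456/5, -1516/15, 598/5]
2 nonzero rows, so rank(AT) = 2.

2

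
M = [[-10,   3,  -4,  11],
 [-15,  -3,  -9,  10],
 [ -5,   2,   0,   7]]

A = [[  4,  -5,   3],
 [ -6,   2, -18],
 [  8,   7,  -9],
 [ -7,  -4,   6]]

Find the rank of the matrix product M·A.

First compute MA:
[[-167, -16,  18],
 [-184, -34, 150],
 [-81,   1,  -9]]
Now row reduce the product.
R2 ← R2 − (184/167)·R1: [0, -2734/167, 21738/167]
R3 ← R3 − (81/167)·R1: [0, 1463/167, -2961/167]
R3 ← R3 + (1463/2734)·R2: [0, 0, 70980/1367]
3 nonzero rows, so rank(MA) = 3.

3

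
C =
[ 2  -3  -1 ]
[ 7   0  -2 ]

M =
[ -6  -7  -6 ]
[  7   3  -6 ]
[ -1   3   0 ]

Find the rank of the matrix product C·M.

2

First compute CM:
[[-32, -26,   6],
 [-40, -55, -42]]
Now row reduce the product.
R2 ← R2 − (5/4)·R1: [0, -45/2, -99/2]
2 nonzero rows, so rank(CM) = 2.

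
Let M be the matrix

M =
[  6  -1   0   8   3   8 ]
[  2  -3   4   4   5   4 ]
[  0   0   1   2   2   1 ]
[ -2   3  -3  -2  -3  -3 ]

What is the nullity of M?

3

Row reduce to echelon form.
R2 ← R2 − (1/3)·R1: [0, -8/3, 4, 4/3, 4, 4/3]
R4 ← R4 + (1/3)·R1: [0, 8/3, -3, 2/3, -2, -1/3]
R4 ← R4 + R2: [0, 0, 1, 2, 2, 1]
R4 ← R4 − R3: [0, 0, 0, 0, 0, 0]
3 nonzero rows, so rank(M) = 3.
M has 6 columns; by rank–nullity, nullity = 6 − 3 = 3.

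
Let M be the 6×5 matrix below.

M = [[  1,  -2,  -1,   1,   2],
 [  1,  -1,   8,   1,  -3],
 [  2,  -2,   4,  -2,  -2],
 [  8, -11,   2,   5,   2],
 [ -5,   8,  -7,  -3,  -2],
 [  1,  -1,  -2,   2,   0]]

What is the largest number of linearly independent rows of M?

4

Row reduce to echelon form.
R2 ← R2 − R1: [0, 1, 9, 0, -5]
R3 ← R3 − (2)·R1: [0, 2, 6, -4, -6]
R4 ← R4 − (8)·R1: [0, 5, 10, -3, -14]
R5 ← R5 + (5)·R1: [0, -2, -12, 2, 8]
R6 ← R6 − R1: [0, 1, -1, 1, -2]
R3 ← R3 − (2)·R2: [0, 0, -12, -4, 4]
R4 ← R4 − (5)·R2: [0, 0, -35, -3, 11]
R5 ← R5 + (2)·R2: [0, 0, 6, 2, -2]
R6 ← R6 − R2: [0, 0, -10, 1, 3]
R4 ← R4 − (35/12)·R3: [0, 0, 0, 26/3, -2/3]
R5 ← R5 + (1/2)·R3: [0, 0, 0, 0, 0]
R6 ← R6 − (5/6)·R3: [0, 0, 0, 13/3, -1/3]
R6 ← R6 − (1/2)·R4: [0, 0, 0, 0, 0]
Echelon form has 4 nonzero rows, so rank(M) = 4.
The rank gives the maximum number of linearly independent rows: 4.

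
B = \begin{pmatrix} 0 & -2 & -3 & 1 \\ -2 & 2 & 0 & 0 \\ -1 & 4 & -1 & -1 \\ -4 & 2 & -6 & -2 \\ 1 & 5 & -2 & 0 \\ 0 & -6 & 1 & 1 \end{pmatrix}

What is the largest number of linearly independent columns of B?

Row reduce to echelon form.
Swap R1 ↔ R2
R3 ← R3 − (1/2)·R1: [0, 3, -1, -1]
R4 ← R4 − (2)·R1: [0, -2, -6, -2]
R5 ← R5 + (1/2)·R1: [0, 6, -2, 0]
R3 ← R3 + (3/2)·R2: [0, 0, -11/2, 1/2]
R4 ← R4 − R2: [0, 0, -3, -3]
R5 ← R5 + (3)·R2: [0, 0, -11, 3]
R6 ← R6 − (3)·R2: [0, 0, 10, -2]
R4 ← R4 − (6/11)·R3: [0, 0, 0, -36/11]
R5 ← R5 − (2)·R3: [0, 0, 0, 2]
R6 ← R6 + (20/11)·R3: [0, 0, 0, -12/11]
R5 ← R5 + (11/18)·R4: [0, 0, 0, 0]
R6 ← R6 − (1/3)·R4: [0, 0, 0, 0]
Echelon form has 4 nonzero rows, so rank(B) = 4.
The rank gives the maximum number of linearly independent columns: 4.

4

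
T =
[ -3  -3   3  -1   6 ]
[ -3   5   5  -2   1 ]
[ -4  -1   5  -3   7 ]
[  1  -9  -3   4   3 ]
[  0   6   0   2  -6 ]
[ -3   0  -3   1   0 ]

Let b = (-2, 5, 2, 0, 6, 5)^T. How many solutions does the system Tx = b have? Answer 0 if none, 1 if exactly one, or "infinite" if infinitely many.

0

Row reduce the augmented matrix [T | b].
R2 ← R2 − R1: [0, 8, 2, -1, -5, 7]
R3 ← R3 − (4/3)·R1: [0, 3, 1, -5/3, -1, 14/3]
R4 ← R4 + (1/3)·R1: [0, -10, -2, 11/3, 5, -2/3]
R6 ← R6 − R1: [0, 3, -6, 2, -6, 7]
R3 ← R3 − (3/8)·R2: [0, 0, 1/4, -31/24, 7/8, 49/24]
R4 ← R4 + (5/4)·R2: [0, 0, 1/2, 29/12, -5/4, 97/12]
R5 ← R5 − (3/4)·R2: [0, 0, -3/2, 11/4, -9/4, 3/4]
R6 ← R6 − (3/8)·R2: [0, 0, -27/4, 19/8, -33/8, 35/8]
R4 ← R4 − (2)·R3: [0, 0, 0, 5, -3, 4]
R5 ← R5 + (6)·R3: [0, 0, 0, -5, 3, 13]
R6 ← R6 + (27)·R3: [0, 0, 0, -65/2, 39/2, 119/2]
R5 ← R5 + R4: [0, 0, 0, 0, 0, 17]
R6 ← R6 + (13/2)·R4: [0, 0, 0, 0, 0, 171/2]
R6 ← R6 − (171/34)·R5: [0, 0, 0, 0, 0, 0]
The echelon form has 5 nonzero rows; the last pivot sits in the augmented column, so rank(T) = 4 but rank([T|b]) = 5.
Since the ranks differ, the system is inconsistent.
It has no solutions.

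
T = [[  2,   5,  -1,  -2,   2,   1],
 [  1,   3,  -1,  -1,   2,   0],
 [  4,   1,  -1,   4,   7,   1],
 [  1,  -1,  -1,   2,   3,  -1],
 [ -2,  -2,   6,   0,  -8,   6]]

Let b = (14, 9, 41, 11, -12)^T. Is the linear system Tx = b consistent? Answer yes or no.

Row reduce the augmented matrix [T | b].
R2 ← R2 − (1/2)·R1: [0, 1/2, -1/2, 0, 1, -1/2, 2]
R3 ← R3 − (2)·R1: [0, -9, 1, 8, 3, -1, 13]
R4 ← R4 − (1/2)·R1: [0, -7/2, -1/2, 3, 2, -3/2, 4]
R5 ← R5 + R1: [0, 3, 5, -2, -6, 7, 2]
R3 ← R3 + (18)·R2: [0, 0, -8, 8, 21, -10, 49]
R4 ← R4 + (7)·R2: [0, 0, -4, 3, 9, -5, 18]
R5 ← R5 − (6)·R2: [0, 0, 8, -2, -12, 10, -10]
R4 ← R4 − (1/2)·R3: [0, 0, 0, -1, -3/2, 0, -13/2]
R5 ← R5 + R3: [0, 0, 0, 6, 9, 0, 39]
R5 ← R5 + (6)·R4: [0, 0, 0, 0, 0, 0, 0]
The echelon form has 4 nonzero rows, and every pivot lies in the first 6 columns, so rank(T) = rank([T|b]) = 4.
The system is consistent.

yes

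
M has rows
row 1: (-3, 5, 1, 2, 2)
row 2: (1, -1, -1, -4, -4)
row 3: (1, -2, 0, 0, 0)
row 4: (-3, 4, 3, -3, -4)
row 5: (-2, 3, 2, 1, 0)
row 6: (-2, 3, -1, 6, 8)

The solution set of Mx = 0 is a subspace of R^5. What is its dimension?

Row reduce to echelon form.
R2 ← R2 + (1/3)·R1: [0, 2/3, -2/3, -10/3, -10/3]
R3 ← R3 + (1/3)·R1: [0, -1/3, 1/3, 2/3, 2/3]
R4 ← R4 − R1: [0, -1, 2, -5, -6]
R5 ← R5 − (2/3)·R1: [0, -1/3, 4/3, -1/3, -4/3]
R6 ← R6 − (2/3)·R1: [0, -1/3, -5/3, 14/3, 20/3]
R3 ← R3 + (1/2)·R2: [0, 0, 0, -1, -1]
R4 ← R4 + (3/2)·R2: [0, 0, 1, -10, -11]
R5 ← R5 + (1/2)·R2: [0, 0, 1, -2, -3]
R6 ← R6 + (1/2)·R2: [0, 0, -2, 3, 5]
Swap R3 ↔ R4
R5 ← R5 − R3: [0, 0, 0, 8, 8]
R6 ← R6 + (2)·R3: [0, 0, 0, -17, -17]
R5 ← R5 + (8)·R4: [0, 0, 0, 0, 0]
R6 ← R6 − (17)·R4: [0, 0, 0, 0, 0]
4 nonzero rows, so rank(M) = 4.
M has 5 columns; by rank–nullity, nullity = 5 − 4 = 1.

1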